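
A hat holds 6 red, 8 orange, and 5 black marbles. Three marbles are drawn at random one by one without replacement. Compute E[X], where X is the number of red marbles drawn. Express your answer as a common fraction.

By linearity of expectation, E[X] = Σ P(draw i is red); by symmetry each draw (even without replacement) has P(red) = 6/19.
E[X] = 3 · 6/19 = 18/19 ≈ 0.9474.

18/19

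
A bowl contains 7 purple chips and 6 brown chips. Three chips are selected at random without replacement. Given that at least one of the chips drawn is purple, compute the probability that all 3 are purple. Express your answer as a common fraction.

5/38

P(all 3 purple) = C(7,3)/C(13,3) = 35/286; P(at least one purple) = 1 − C(6,3)/C(13,3) = 133/143.
Since 'all 3 purple' ⊆ 'at least one purple', P(all 3 | at least one) = 35/286 / 133/143 = 5/38 ≈ 0.1316.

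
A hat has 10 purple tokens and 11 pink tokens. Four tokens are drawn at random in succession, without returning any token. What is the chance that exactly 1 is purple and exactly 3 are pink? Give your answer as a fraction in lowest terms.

Unordered draws without replacement: count favorable combinations over C(21,4).
Favorable = C(10,1) · C(11,3) = 1650; total = C(21,4) = 5985.
P = 1650/5985 = 110/399 ≈ 0.2757.

110/399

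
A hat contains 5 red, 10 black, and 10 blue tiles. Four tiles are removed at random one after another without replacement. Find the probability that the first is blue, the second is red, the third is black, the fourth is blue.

15/1012

Multiply the conditional probability of each draw in order, without replacement, so each draw removes one from its color and from the total.
P = (10/25) · (5/24) · (10/23) · (9/22) = 15/1012 ≈ 0.0148.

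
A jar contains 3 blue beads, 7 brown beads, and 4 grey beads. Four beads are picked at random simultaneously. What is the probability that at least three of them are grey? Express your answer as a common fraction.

41/1001

Sum the hypergeometric tail for j = 3,…,4 grey beads.
Favorable = C(4,3)·C(10,1) + C(4,4)·C(10,0) = 41; total = C(14,4) = 1001.
P = 41/1001 = 41/1001 ≈ 0.0410.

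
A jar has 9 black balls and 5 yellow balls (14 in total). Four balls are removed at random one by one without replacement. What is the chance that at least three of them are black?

Sum the hypergeometric tail for j = 3,…,4 black balls.
Favorable = C(9,3)·C(5,1) + C(9,4)·C(5,0) = 546; total = C(14,4) = 1001.
P = 546/1001 = 6/11 ≈ 0.5455.

6/11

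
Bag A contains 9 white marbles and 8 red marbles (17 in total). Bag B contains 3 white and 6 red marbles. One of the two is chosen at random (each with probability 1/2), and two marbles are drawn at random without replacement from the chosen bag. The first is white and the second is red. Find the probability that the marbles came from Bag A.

P(E | Bag A) = 9/34; P(E | Bag B) = 1/4.
P(E) = 1/2·9/34 + 1/2·1/4 = 35/136.
By Bayes' rule, P(Bag A | E) = 9/68 / 35/136 = 18/35 ≈ 0.5143.

18/35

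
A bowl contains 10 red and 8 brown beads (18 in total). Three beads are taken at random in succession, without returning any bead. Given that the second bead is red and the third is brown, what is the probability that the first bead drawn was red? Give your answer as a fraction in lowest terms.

9/16

P(first=red and the second bead is red and the third is brown) = (10/18)·(9/17)·(8/16) = 5/34.
P(E) = Σ over first color = 5/34 + 35/306 = 40/153.
By Bayes, P(first=red | E) = 5/34 / 40/153 = 9/16 ≈ 0.5625.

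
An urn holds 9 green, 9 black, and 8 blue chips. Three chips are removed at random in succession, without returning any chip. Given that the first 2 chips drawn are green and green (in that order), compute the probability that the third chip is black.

3/8

After removing 2 green, the urn has 9 black out of 24 remaining.
P(third is black | given) = 9/24 = 3/8 ≈ 0.3750.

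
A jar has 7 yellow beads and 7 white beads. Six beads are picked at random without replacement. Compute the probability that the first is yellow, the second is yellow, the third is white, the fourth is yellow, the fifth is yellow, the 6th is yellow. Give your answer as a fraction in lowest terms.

7/858

Multiply the conditional probability of each draw in order, without replacement, so each draw removes one from its color and from the total.
P = (7/14) · (6/13) · (7/12) · (5/11) · (4/10) · (3/9) = 7/858 ≈ 0.0082.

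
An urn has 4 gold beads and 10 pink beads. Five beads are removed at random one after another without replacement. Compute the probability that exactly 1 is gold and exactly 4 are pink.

Unordered draws without replacement: count favorable combinations over C(14,5).
Favorable = C(4,1) · C(10,4) = 840; total = C(14,5) = 2002.
P = 840/2002 = 60/143 ≈ 0.4196.

60/143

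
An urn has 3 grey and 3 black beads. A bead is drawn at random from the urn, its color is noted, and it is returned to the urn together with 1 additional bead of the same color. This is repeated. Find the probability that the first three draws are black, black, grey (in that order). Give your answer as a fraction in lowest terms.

3/28

Track the composition after each reinforcement of +1.
P = (3/6) · (4/7) · (3/8) = 3/28 ≈ 0.1071.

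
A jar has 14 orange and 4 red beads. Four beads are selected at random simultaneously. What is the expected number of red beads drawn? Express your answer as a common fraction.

By linearity of expectation, E[X] = Σ P(draw i is red); by symmetry each draw (even without replacement) has P(red) = 4/18.
E[X] = 4 · 4/18 = 8/9 ≈ 0.8889.

8/9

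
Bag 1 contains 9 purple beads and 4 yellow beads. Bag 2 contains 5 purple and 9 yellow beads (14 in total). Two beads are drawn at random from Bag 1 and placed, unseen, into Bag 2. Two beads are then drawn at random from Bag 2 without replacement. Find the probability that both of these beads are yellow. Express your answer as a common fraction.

Condition on how many of the transferred beads are yellow (from Bag 1: 4 yellow of 13; then Bag 2 has 16 total).
  0 yellow: C(4,0)C(9,2)/C(13,2) = 6/13; then P = C(9,2)/C(16,2) = 3/10
  1 yellow: C(4,1)C(9,1)/C(13,2) = 6/13; then P = C(10,2)/C(16,2) = 3/8
  2 yellow: C(4,2)C(9,0)/C(13,2) = 1/13; then P = C(11,2)/C(16,2) = 11/24
P(both yellow) = 541/1560 ≈ 0.3468.

541/1560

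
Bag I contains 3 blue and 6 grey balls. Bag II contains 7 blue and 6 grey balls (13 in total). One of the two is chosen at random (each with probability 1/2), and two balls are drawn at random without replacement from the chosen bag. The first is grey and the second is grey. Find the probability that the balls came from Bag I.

13/19

P(E | Bag I) = 5/12; P(E | Bag II) = 5/26.
P(E) = 1/2·5/12 + 1/2·5/26 = 95/312.
By Bayes' rule, P(Bag I | E) = 5/24 / 95/312 = 13/19 ≈ 0.6842.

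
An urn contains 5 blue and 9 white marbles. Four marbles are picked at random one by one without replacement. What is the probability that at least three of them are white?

Sum the hypergeometric tail for j = 3,…,4 white marbles.
Favorable = C(9,3)·C(5,1) + C(9,4)·C(5,0) = 546; total = C(14,4) = 1001.
P = 546/1001 = 6/11 ≈ 0.5455.

6/11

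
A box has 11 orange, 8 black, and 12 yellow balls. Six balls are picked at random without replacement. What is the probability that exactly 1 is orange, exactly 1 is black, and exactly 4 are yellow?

4840/81809

Unordered draws without replacement: count favorable combinations over C(31,6).
Favorable = C(11,1) · C(8,1) · C(12,4) = 43560; total = C(31,6) = 736281.
P = 43560/736281 = 4840/81809 ≈ 0.0592.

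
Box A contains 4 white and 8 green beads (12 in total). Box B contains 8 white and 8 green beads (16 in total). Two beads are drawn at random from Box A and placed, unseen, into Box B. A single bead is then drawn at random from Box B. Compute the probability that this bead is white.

Condition on how many of the transferred beads are white (from Box A: 4 white of 12; then Box B has 18 total).
  0 white: C(4,0)C(8,2)/C(12,2) = 14/33; then P = 8/18
  1 white: C(4,1)C(8,1)/C(12,2) = 16/33; then P = 9/18
  2 white: C(4,2)C(8,0)/C(12,2) = 1/11; then P = 10/18
P(white from Box B) = 13/27 ≈ 0.4815.

13/27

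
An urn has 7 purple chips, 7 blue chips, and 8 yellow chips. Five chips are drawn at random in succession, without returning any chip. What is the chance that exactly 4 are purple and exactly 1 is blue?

Unordered draws without replacement: count favorable combinations over C(22,5).
Favorable = C(7,4) · C(7,1) · C(8,0) = 245; total = C(22,5) = 26334.
P = 245/26334 = 35/3762 ≈ 0.0093.

35/3762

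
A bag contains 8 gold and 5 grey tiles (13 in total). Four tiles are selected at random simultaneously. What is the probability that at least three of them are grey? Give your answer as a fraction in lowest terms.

Sum the hypergeometric tail for j = 3,…,4 grey tiles.
Favorable = C(5,3)·C(8,1) + C(5,4)·C(8,0) = 85; total = C(13,4) = 715.
P = 85/715 = 17/143 ≈ 0.1189.

17/143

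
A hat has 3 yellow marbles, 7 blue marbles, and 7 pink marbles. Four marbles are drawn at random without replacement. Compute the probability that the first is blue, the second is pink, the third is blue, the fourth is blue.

Multiply the conditional probability of each draw in order, without replacement, so each draw removes one from its color and from the total.
P = (7/17) · (7/16) · (6/15) · (5/14) = 7/272 ≈ 0.0257.

7/272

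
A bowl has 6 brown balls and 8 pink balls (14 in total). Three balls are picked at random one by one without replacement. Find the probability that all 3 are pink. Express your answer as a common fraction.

Unordered draws without replacement: count favorable combinations over C(14,3).
Favorable = C(6,0) · C(8,3) = 56; total = C(14,3) = 364.
P = 56/364 = 2/13 ≈ 0.1538.

2/13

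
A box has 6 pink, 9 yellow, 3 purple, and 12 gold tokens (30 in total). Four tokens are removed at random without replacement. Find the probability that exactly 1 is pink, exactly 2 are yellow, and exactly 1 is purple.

Unordered draws without replacement: count favorable combinations over C(30,4).
Favorable = C(6,1) · C(9,2) · C(3,1) · C(12,0) = 648; total = C(30,4) = 27405.
P = 648/27405 = 24/1015 ≈ 0.0236.

24/1015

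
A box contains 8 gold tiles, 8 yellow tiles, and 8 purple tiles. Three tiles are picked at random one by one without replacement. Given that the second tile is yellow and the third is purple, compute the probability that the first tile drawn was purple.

P(first=purple and the second tile is yellow and the third is purple) = (8/24)·(8/23)·(7/22) = 28/759.
P(E) = Σ over first color = 32/759 + 28/759 + 28/759 = 8/69.
By Bayes, P(first=purple | E) = 28/759 / 8/69 = 7/22 ≈ 0.3182.

7/22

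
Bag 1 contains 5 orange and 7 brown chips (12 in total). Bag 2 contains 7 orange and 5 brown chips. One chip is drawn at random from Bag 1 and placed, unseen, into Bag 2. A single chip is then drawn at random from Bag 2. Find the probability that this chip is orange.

89/156

Condition on how many of the transferred chips are orange (from Bag 1: 5 orange of 12; then Bag 2 has 13 total).
  0 orange: C(5,0)C(7,1)/C(12,1) = 7/12; then P = 7/13
  1 orange: C(5,1)C(7,0)/C(12,1) = 5/12; then P = 8/13
P(orange from Bag 2) = 89/156 ≈ 0.5705.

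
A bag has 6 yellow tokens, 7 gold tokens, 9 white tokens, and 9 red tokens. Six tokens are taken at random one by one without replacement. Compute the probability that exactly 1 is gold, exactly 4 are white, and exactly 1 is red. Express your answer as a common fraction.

Unordered draws without replacement: count favorable combinations over C(31,6).
Favorable = C(6,0) · C(7,1) · C(9,4) · C(9,1) = 7938; total = C(31,6) = 736281.
P = 7938/736281 = 126/11687 ≈ 0.0108.

126/11687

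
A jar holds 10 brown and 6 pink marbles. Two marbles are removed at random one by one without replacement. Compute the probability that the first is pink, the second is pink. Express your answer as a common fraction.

Multiply the conditional probability of each draw in order, without replacement, so each draw removes one from its color and from the total.
P = (6/16) · (5/15) = 1/8 ≈ 0.1250.

1/8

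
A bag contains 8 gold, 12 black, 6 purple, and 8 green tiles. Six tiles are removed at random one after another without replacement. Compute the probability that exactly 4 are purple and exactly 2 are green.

Unordered draws without replacement: count favorable combinations over C(34,6).
Favorable = C(8,0) · C(12,0) · C(6,4) · C(8,2) = 420; total = C(34,6) = 1344904.
P = 420/1344904 = 105/336226 ≈ 0.0003.

105/336226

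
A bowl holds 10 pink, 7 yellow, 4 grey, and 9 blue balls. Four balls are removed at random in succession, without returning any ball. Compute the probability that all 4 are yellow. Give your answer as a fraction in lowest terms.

Unordered draws without replacement: count favorable combinations over C(30,4).
Favorable = C(10,0) · C(7,4) · C(4,0) · C(9,0) = 35; total = C(30,4) = 27405.
P = 35/27405 = 1/783 ≈ 0.0013.

1/783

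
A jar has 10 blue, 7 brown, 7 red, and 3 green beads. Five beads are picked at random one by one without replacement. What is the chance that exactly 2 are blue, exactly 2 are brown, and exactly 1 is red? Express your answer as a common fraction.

49/598

Unordered draws without replacement: count favorable combinations over C(27,5).
Favorable = C(10,2) · C(7,2) · C(7,1) · C(3,0) = 6615; total = C(27,5) = 80730.
P = 6615/80730 = 49/598 ≈ 0.0819.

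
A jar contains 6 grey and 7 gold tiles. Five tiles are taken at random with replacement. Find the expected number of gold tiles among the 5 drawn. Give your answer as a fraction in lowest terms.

35/13

By linearity of expectation, E[X] = Σ P(draw i is gold); each independent draw has P(gold) = 7/13.
E[X] = 5 · 7/13 = 35/13 ≈ 2.6923.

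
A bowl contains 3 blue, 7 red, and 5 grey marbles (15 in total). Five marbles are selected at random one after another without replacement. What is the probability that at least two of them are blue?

22/91

Sum the hypergeometric tail for j = 2,…,3 blue marbles.
Favorable = C(3,2)·C(12,3) + C(3,3)·C(12,2) = 726; total = C(15,5) = 3003.
P = 726/3003 = 22/91 ≈ 0.2418.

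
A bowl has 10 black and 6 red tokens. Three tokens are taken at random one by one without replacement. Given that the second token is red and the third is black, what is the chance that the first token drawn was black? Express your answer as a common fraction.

9/14

P(first=black and the second token is red and the third is black) = (10/16)·(6/15)·(9/14) = 9/56.
P(E) = Σ over first color = 9/56 + 5/56 = 1/4.
By Bayes, P(first=black | E) = 9/56 / 1/4 = 9/14 ≈ 0.6429.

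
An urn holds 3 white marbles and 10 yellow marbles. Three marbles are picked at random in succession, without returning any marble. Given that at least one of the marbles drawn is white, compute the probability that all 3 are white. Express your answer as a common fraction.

P(all 3 white) = C(3,3)/C(13,3) = 1/286; P(at least one white) = 1 − C(10,3)/C(13,3) = 83/143.
Since 'all 3 white' ⊆ 'at least one white', P(all 3 | at least one) = 1/286 / 83/143 = 1/166 ≈ 0.0060.

1/166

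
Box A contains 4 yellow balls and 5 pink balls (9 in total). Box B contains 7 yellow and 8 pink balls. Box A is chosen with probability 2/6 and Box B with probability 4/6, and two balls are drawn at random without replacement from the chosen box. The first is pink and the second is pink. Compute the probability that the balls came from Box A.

25/73

P(E | Box A) = 5/18; P(E | Box B) = 4/15.
P(E) = 1/3·5/18 + 2/3·4/15 = 73/270.
By Bayes' rule, P(Box A | E) = 5/54 / 73/270 = 25/73 ≈ 0.3425.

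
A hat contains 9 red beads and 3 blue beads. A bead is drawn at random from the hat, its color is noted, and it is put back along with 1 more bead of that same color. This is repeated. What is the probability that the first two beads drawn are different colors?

Either red then blue, or blue then red; after the first draw the total is 13.
P = (9/12)·(3/13) + (3/12)·(9/13) = 9/26 ≈ 0.3462.

9/26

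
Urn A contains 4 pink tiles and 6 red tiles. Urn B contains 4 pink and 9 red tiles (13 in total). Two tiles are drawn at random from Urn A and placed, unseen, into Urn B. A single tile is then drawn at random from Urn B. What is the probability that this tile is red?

Condition on how many of the transferred tiles are red (from Urn A: 6 red of 10; then Urn B has 15 total).
  0 red: C(6,0)C(4,2)/C(10,2) = 2/15; then P = 9/15
  1 red: C(6,1)C(4,1)/C(10,2) = 8/15; then P = 10/15
  2 red: C(6,2)C(4,0)/C(10,2) = 1/3; then P = 11/15
P(red from Urn B) = 17/25 ≈ 0.6800.

17/25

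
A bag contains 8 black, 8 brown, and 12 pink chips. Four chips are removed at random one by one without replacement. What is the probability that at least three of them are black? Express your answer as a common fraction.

34/585

Sum the hypergeometric tail for j = 3,…,4 black chips.
Favorable = C(8,3)·C(20,1) + C(8,4)·C(20,0) = 1190; total = C(28,4) = 20475.
P = 1190/20475 = 34/585 ≈ 0.0581.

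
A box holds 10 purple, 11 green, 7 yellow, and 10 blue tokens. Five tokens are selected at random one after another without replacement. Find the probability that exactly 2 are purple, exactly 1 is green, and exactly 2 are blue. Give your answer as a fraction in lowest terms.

Unordered draws without replacement: count favorable combinations over C(38,5).
Favorable = C(10,2) · C(11,1) · C(7,0) · C(10,2) = 22275; total = C(38,5) = 501942.
P = 22275/501942 = 7425/167314 ≈ 0.0444.

7425/167314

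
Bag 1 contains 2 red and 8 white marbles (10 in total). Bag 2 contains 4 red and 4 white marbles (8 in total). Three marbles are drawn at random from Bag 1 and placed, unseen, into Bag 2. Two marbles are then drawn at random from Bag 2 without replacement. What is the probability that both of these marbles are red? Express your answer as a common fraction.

Condition on how many of the transferred marbles are red (from Bag 1: 2 red of 10; then Bag 2 has 11 total).
  0 red: C(2,0)C(8,3)/C(10,3) = 7/15; then P = C(4,2)/C(11,2) = 6/55
  1 red: C(2,1)C(8,2)/C(10,3) = 7/15; then P = C(5,2)/C(11,2) = 2/11
  2 red: C(2,2)C(8,1)/C(10,3) = 1/15; then P = C(6,2)/C(11,2) = 3/11
P(both red) = 127/825 ≈ 0.1539.

127/825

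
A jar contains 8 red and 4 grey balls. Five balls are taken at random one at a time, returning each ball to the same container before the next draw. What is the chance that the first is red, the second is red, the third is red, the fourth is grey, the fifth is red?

Multiply the conditional probability of each draw in order, with replacement (the composition resets each draw).
P = (8/12) · (8/12) · (8/12) · (4/12) · (8/12) = 16/243 ≈ 0.0658.

16/243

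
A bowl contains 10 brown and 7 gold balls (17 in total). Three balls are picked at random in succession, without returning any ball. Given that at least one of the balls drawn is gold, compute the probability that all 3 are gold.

1/16

P(all 3 gold) = C(7,3)/C(17,3) = 7/136; P(at least one gold) = 1 − C(10,3)/C(17,3) = 14/17.
Since 'all 3 gold' ⊆ 'at least one gold', P(all 3 | at least one) = 7/136 / 14/17 = 1/16 ≈ 0.0625.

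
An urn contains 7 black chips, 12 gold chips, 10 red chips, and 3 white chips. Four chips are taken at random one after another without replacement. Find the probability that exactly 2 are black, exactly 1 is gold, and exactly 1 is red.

63/899

Unordered draws without replacement: count favorable combinations over C(32,4).
Favorable = C(7,2) · C(12,1) · C(10,1) · C(3,0) = 2520; total = C(32,4) = 35960.
P = 2520/35960 = 63/899 ≈ 0.0701.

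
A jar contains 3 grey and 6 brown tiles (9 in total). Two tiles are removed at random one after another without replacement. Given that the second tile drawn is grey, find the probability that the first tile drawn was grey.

1/4

P(first=grey and the second tile drawn is grey) = (3/9)·(2/8) = 1/12.
P(the second tile drawn is grey) = Σ over first color = 1/12 + 1/4 = 1/3.
By Bayes, P(first=grey | the second tile drawn is grey) = 1/12 / 1/3 = 1/4 ≈ 0.2500.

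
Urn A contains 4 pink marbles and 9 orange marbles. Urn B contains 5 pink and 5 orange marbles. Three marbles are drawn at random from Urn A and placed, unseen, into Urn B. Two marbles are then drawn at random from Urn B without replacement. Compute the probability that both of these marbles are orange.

Condition on how many of the transferred marbles are orange (from Urn A: 9 orange of 13; then Urn B has 13 total).
  0 orange: C(9,0)C(4,3)/C(13,3) = 2/143; then P = C(5,2)/C(13,2) = 5/39
  1 orange: C(9,1)C(4,2)/C(13,3) = 27/143; then P = C(6,2)/C(13,2) = 5/26
  2 orange: C(9,2)C(4,1)/C(13,3) = 72/143; then P = C(7,2)/C(13,2) = 7/26
  3 orange: C(9,3)C(4,0)/C(13,3) = 42/143; then P = C(8,2)/C(13,2) = 14/39
P(both orange) = 283/1014 ≈ 0.2791.

283/1014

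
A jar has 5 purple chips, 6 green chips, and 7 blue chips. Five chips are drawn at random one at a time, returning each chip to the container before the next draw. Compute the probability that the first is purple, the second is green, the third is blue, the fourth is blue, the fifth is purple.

1225/314928

Multiply the conditional probability of each draw in order, with replacement (the composition resets each draw).
P = (5/18) · (6/18) · (7/18) · (7/18) · (5/18) = 1225/314928 ≈ 0.0039.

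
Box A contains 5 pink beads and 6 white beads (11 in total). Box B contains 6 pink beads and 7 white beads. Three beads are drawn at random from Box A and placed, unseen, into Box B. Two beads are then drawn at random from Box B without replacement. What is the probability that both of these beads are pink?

87/440

Condition on how many of the transferred beads are pink (from Box A: 5 pink of 11; then Box B has 16 total).
  0 pink: C(5,0)C(6,3)/C(11,3) = 4/33; then P = C(6,2)/C(16,2) = 1/8
  1 pink: C(5,1)C(6,2)/C(11,3) = 5/11; then P = C(7,2)/C(16,2) = 7/40
  2 pink: C(5,2)C(6,1)/C(11,3) = 4/11; then P = C(8,2)/C(16,2) = 7/30
  3 pink: C(5,3)C(6,0)/C(11,3) = 2/33; then P = C(9,2)/C(16,2) = 3/10
P(both pink) = 87/440 ≈ 0.1977.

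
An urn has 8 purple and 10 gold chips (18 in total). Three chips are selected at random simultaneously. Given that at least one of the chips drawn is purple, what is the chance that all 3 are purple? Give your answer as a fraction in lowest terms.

7/87

P(all 3 purple) = C(8,3)/C(18,3) = 7/102; P(at least one purple) = 1 − C(10,3)/C(18,3) = 29/34.
Since 'all 3 purple' ⊆ 'at least one purple', P(all 3 | at least one) = 7/102 / 29/34 = 7/87 ≈ 0.0805.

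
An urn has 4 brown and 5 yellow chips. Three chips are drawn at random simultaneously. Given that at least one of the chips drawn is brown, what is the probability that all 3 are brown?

2/37

P(all 3 brown) = C(4,3)/C(9,3) = 1/21; P(at least one brown) = 1 − C(5,3)/C(9,3) = 37/42.
Since 'all 3 brown' ⊆ 'at least one brown', P(all 3 | at least one) = 1/21 / 37/42 = 2/37 ≈ 0.0541.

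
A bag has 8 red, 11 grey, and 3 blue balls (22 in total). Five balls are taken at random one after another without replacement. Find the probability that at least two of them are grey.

337/399

Sum the hypergeometric tail for j = 2,…,5 grey balls.
Favorable = C(11,2)·C(11,3) + C(11,3)·C(11,2) + C(11,4)·C(11,1) + C(11,5)·C(11,0) = 22242; total = C(22,5) = 26334.
P = 22242/26334 = 337/399 ≈ 0.8446.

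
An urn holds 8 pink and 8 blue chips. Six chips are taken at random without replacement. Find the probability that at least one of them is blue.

285/286

Use the complement: P(at least one blue) = 1 − P(no blue).
P(none) = C(8,6)/C(16,6) = 28/8008.
So P = 1 − 28/8008 = 285/286 ≈ 0.9965.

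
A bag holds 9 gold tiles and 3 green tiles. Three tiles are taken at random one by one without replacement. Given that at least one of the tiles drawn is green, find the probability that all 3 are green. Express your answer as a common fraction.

P(all 3 green) = C(3,3)/C(12,3) = 1/220; P(at least one green) = 1 − C(9,3)/C(12,3) = 34/55.
Since 'all 3 green' ⊆ 'at least one green', P(all 3 | at least one) = 1/220 / 34/55 = 1/136 ≈ 0.0074.

1/136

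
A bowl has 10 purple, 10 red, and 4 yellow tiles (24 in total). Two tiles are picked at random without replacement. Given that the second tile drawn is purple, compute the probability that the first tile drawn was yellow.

P(first=yellow and the second tile drawn is purple) = (4/24)·(10/23) = 5/69.
P(the second tile drawn is purple) = Σ over first color = 15/92 + 25/138 + 5/69 = 5/12.
By Bayes, P(first=yellow | the second tile drawn is purple) = 5/69 / 5/12 = 4/23 ≈ 0.1739.

4/23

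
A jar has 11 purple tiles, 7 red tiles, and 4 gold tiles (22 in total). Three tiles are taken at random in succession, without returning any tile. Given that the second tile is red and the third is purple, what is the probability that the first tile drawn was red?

3/10

P(first=red and the second tile is red and the third is purple) = (7/22)·(6/21)·(11/20) = 1/20.
P(E) = Σ over first color = 1/12 + 1/20 + 1/30 = 1/6.
By Bayes, P(first=red | E) = 1/20 / 1/6 = 3/10 ≈ 0.3000.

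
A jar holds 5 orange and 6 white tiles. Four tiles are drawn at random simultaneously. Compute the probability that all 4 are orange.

1/66

Unordered draws without replacement: count favorable combinations over C(11,4).
Favorable = C(5,4) · C(6,0) = 5; total = C(11,4) = 330.
P = 5/330 = 1/66 ≈ 0.0152.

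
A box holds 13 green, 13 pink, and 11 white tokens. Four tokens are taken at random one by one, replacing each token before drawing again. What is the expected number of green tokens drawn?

52/37

By linearity of expectation, E[X] = Σ P(draw i is green); each independent draw has P(green) = 13/37.
E[X] = 4 · 13/37 = 52/37 ≈ 1.4054.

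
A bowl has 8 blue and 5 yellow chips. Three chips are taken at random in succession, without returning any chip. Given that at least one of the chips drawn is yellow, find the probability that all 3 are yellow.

1/23

P(all 3 yellow) = C(5,3)/C(13,3) = 5/143; P(at least one yellow) = 1 − C(8,3)/C(13,3) = 115/143.
Since 'all 3 yellow' ⊆ 'at least one yellow', P(all 3 | at least one) = 5/143 / 115/143 = 1/23 ≈ 0.0435.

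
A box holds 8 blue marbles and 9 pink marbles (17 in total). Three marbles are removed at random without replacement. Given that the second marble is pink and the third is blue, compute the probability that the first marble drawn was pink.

P(first=pink and the second marble is pink and the third is blue) = (9/17)·(8/16)·(8/15) = 12/85.
P(E) = Σ over first color = 21/170 + 12/85 = 9/34.
By Bayes, P(first=pink | E) = 12/85 / 9/34 = 8/15 ≈ 0.5333.

8/15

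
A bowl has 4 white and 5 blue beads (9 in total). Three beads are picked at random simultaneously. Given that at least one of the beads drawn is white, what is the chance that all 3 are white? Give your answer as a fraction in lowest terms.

2/37

P(all 3 white) = C(4,3)/C(9,3) = 1/21; P(at least one white) = 1 − C(5,3)/C(9,3) = 37/42.
Since 'all 3 white' ⊆ 'at least one white', P(all 3 | at least one) = 1/21 / 37/42 = 2/37 ≈ 0.0541.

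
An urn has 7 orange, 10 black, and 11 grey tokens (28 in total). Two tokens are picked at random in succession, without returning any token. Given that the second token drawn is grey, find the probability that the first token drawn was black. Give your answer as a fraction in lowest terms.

P(first=black and the second token drawn is grey) = (10/28)·(11/27) = 55/378.
P(the second token drawn is grey) = Σ over first color = 11/108 + 55/378 + 55/378 = 11/28.
By Bayes, P(first=black | the second token drawn is grey) = 55/378 / 11/28 = 10/27 ≈ 0.3704.

10/27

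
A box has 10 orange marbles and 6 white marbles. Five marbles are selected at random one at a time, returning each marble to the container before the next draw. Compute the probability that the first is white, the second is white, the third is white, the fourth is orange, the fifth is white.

Multiply the conditional probability of each draw in order, with replacement (the composition resets each draw).
P = (6/16) · (6/16) · (6/16) · (10/16) · (6/16) = 405/32768 ≈ 0.0124.

405/32768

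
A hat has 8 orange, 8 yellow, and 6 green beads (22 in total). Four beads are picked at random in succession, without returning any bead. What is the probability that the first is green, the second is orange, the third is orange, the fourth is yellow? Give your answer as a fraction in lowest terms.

Multiply the conditional probability of each draw in order, without replacement, so each draw removes one from its color and from the total.
P = (6/22) · (8/21) · (7/20) · (8/19) = 16/1045 ≈ 0.0153.

16/1045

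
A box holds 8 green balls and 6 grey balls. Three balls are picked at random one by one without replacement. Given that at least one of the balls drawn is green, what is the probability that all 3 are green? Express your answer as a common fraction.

7/43

P(all 3 green) = C(8,3)/C(14,3) = 2/13; P(at least one green) = 1 − C(6,3)/C(14,3) = 86/91.
Since 'all 3 green' ⊆ 'at least one green', P(all 3 | at least one) = 2/13 / 86/91 = 7/43 ≈ 0.1628.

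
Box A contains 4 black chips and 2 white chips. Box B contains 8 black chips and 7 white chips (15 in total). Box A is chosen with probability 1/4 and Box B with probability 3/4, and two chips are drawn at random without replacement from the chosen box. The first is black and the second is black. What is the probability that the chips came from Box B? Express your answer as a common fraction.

2/3

P(E | Box A) = 2/5; P(E | Box B) = 4/15.
P(E) = 1/4·2/5 + 3/4·4/15 = 3/10.
By Bayes' rule, P(Box B | E) = 1/5 / 3/10 = 2/3 ≈ 0.6667.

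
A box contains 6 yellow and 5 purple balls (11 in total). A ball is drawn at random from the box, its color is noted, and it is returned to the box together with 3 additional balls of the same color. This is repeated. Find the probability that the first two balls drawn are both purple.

After a purple draw the box holds 8 purple out of 14.
P = (5/11)·(8/14) = 20/77 ≈ 0.2597.

20/77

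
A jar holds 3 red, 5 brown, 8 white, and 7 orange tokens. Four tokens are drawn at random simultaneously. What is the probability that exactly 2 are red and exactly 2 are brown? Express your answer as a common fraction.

Unordered draws without replacement: count favorable combinations over C(23,4).
Favorable = C(3,2) · C(5,2) · C(8,0) · C(7,0) = 30; total = C(23,4) = 8855.
P = 30/8855 = 6/1771 ≈ 0.0034.

6/1771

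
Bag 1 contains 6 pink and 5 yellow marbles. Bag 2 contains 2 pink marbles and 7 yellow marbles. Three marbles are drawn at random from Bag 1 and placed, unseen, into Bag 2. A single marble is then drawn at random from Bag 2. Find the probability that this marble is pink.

Condition on how many of the transferred marbles are pink (from Bag 1: 6 pink of 11; then Bag 2 has 12 total).
  0 pink: C(6,0)C(5,3)/C(11,3) = 2/33; then P = 2/12
  1 pink: C(6,1)C(5,2)/C(11,3) = 4/11; then P = 3/12
  2 pink: C(6,2)C(5,1)/C(11,3) = 5/11; then P = 4/12
  3 pink: C(6,3)C(5,0)/C(11,3) = 4/33; then P = 5/12
P(pink from Bag 2) = 10/33 ≈ 0.3030.

10/33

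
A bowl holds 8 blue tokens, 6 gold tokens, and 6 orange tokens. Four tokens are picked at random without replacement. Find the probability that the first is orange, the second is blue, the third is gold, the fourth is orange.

4/323

Multiply the conditional probability of each draw in order, without replacement, so each draw removes one from its color and from the total.
P = (6/20) · (8/19) · (6/18) · (5/17) = 4/323 ≈ 0.0124.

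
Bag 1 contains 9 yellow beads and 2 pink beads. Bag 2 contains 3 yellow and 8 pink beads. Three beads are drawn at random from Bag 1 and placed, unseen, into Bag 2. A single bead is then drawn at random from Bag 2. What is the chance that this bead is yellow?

30/77

Condition on how many of the transferred beads are yellow (from Bag 1: 9 yellow of 11; then Bag 2 has 14 total).
  1 yellow: C(9,1)C(2,2)/C(11,3) = 3/55; then P = 4/14
  2 yellow: C(9,2)C(2,1)/C(11,3) = 24/55; then P = 5/14
  3 yellow: C(9,3)C(2,0)/C(11,3) = 28/55; then P = 6/14
P(yellow from Bag 2) = 30/77 ≈ 0.3896.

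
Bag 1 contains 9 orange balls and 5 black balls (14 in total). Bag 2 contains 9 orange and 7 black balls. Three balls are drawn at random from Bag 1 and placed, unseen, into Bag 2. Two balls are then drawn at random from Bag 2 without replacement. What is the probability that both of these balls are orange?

1103/3458

Condition on how many of the transferred balls are orange (from Bag 1: 9 orange of 14; then Bag 2 has 19 total).
  0 orange: C(9,0)C(5,3)/C(14,3) = 5/182; then P = C(9,2)/C(19,2) = 4/19
  1 orange: C(9,1)C(5,2)/C(14,3) = 45/182; then P = C(10,2)/C(19,2) = 5/19
  2 orange: C(9,2)C(5,1)/C(14,3) = 45/91; then P = C(11,2)/C(19,2) = 55/171
  3 orange: C(9,3)C(5,0)/C(14,3) = 3/13; then P = C(12,2)/C(19,2) = 22/57
P(both orange) = 1103/3458 ≈ 0.3190.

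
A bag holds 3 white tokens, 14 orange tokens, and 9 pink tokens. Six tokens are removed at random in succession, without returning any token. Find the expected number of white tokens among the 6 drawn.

By linearity of expectation, E[X] = Σ P(draw i is white); by symmetry each draw (even without replacement) has P(white) = 3/26.
E[X] = 6 · 3/26 = 9/13 ≈ 0.6923.

9/13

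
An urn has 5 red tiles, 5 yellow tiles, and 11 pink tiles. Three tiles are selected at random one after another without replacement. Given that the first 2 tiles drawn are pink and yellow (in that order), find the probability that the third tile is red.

5/19

After removing 1 yellow, 1 pink, the urn has 5 red out of 19 remaining.
P(third is red | given) = 5/19 ≈ 0.2632.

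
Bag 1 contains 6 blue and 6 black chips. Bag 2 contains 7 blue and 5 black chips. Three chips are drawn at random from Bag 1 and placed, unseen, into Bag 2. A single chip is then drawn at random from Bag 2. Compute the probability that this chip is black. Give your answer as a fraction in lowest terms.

Condition on how many of the transferred chips are black (from Bag 1: 6 black of 12; then Bag 2 has 15 total).
  0 black: C(6,0)C(6,3)/C(12,3) = 1/11; then P = 5/15
  1 black: C(6,1)C(6,2)/C(12,3) = 9/22; then P = 6/15
  2 black: C(6,2)C(6,1)/C(12,3) = 9/22; then P = 7/15
  3 black: C(6,3)C(6,0)/C(12,3) = 1/11; then P = 8/15
P(black from Bag 2) = 13/30 ≈ 0.4333.

13/30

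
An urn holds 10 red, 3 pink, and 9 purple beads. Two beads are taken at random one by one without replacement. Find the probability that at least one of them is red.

Use the complement: P(at least one red) = 1 − P(no red).
P(none) = C(12,2)/C(22,2) = 66/231.
So P = 1 − 66/231 = 5/7 ≈ 0.7143.

5/7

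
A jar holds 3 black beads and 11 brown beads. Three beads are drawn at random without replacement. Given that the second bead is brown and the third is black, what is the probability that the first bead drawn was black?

1/6

P(first=black and the second bead is brown and the third is black) = (3/14)·(11/13)·(2/12) = 11/364.
P(E) = Σ over first color = 11/364 + 55/364 = 33/182.
By Bayes, P(first=black | E) = 11/364 / 33/182 = 1/6 ≈ 0.1667.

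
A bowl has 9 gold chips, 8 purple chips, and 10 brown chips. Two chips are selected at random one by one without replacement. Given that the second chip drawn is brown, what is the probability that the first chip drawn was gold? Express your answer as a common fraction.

P(first=gold and the second chip drawn is brown) = (9/27)·(10/26) = 5/39.
P(the second chip drawn is brown) = Σ over first color = 5/39 + 40/351 + 5/39 = 10/27.
By Bayes, P(first=gold | the second chip drawn is brown) = 5/39 / 10/27 = 9/26 ≈ 0.3462.

9/26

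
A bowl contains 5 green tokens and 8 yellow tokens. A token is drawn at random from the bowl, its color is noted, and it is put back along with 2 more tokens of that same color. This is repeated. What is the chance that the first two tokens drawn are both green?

7/39

After a green draw the bowl holds 7 green out of 15.
P = (5/13)·(7/15) = 7/39 ≈ 0.1795.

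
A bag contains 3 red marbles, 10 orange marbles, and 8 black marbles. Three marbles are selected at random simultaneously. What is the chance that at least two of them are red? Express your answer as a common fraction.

Sum the hypergeometric tail for j = 2,…,3 red marbles.
Favorable = C(3,2)·C(18,1) + C(3,3)·C(18,0) = 55; total = C(21,3) = 1330.
P = 55/1330 = 11/266 ≈ 0.0414.

11/266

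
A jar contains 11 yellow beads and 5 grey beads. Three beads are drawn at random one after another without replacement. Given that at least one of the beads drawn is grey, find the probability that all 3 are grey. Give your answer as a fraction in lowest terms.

P(all 3 grey) = C(5,3)/C(16,3) = 1/56; P(at least one grey) = 1 − C(11,3)/C(16,3) = 79/112.
Since 'all 3 grey' ⊆ 'at least one grey', P(all 3 | at least one) = 1/56 / 79/112 = 2/79 ≈ 0.0253.

2/79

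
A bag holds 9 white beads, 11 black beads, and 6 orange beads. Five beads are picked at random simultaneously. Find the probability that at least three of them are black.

Sum the hypergeometric tail for j = 3,…,5 black beads.
Favorable = C(11,3)·C(15,2) + C(11,4)·C(15,1) + C(11,5)·C(15,0) = 22737; total = C(26,5) = 65780.
P = 22737/65780 = 159/460 ≈ 0.3457.

159/460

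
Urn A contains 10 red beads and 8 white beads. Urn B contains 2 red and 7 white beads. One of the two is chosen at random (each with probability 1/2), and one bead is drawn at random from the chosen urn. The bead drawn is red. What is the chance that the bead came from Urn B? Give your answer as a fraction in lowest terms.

2/7

P(red | Urn A) = 5/9; P(red | Urn B) = 2/9.
P(red) = 1/2·5/9 + 1/2·2/9 = 7/18.
By Bayes' rule, P(Urn B | red) = 1/9 / 7/18 = 2/7 ≈ 0.2857.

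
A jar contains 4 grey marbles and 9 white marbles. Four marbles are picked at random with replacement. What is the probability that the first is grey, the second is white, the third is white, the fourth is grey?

1296/28561

Multiply the conditional probability of each draw in order, with replacement (the composition resets each draw).
P = (4/13) · (9/13) · (9/13) · (4/13) = 1296/28561 ≈ 0.0454.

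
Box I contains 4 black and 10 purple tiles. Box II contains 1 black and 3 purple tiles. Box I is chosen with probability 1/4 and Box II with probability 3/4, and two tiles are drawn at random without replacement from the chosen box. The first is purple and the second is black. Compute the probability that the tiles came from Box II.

273/353

P(E | Box I) = 20/91; P(E | Box II) = 1/4.
P(E) = 1/4·20/91 + 3/4·1/4 = 353/1456.
By Bayes' rule, P(Box II | E) = 3/16 / 353/1456 = 273/353 ≈ 0.7734.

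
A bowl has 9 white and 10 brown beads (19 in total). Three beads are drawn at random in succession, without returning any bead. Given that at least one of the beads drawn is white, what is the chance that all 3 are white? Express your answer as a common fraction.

28/283

P(all 3 white) = C(9,3)/C(19,3) = 28/323; P(at least one white) = 1 − C(10,3)/C(19,3) = 283/323.
Since 'all 3 white' ⊆ 'at least one white', P(all 3 | at least one) = 28/323 / 283/323 = 28/283 ≈ 0.0989.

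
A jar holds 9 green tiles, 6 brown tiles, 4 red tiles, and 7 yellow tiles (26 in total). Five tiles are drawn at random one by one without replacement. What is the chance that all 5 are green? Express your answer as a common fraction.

Unordered draws without replacement: count favorable combinations over C(26,5).
Favorable = C(9,5) · C(6,0) · C(4,0) · C(7,0) = 126; total = C(26,5) = 65780.
P = 126/65780 = 63/32890 ≈ 0.0019.

63/32890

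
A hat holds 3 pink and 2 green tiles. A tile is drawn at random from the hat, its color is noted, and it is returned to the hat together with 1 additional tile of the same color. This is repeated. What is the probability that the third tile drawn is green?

Sum over the four possibilities for the first two draws (green/not-green each), tracking how the green count and total change by +1 per draw.
P(third is green) = 2/5 ≈ 0.4000. (In a Pólya urn every draw has the same marginal probability 2/5.)

2/5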